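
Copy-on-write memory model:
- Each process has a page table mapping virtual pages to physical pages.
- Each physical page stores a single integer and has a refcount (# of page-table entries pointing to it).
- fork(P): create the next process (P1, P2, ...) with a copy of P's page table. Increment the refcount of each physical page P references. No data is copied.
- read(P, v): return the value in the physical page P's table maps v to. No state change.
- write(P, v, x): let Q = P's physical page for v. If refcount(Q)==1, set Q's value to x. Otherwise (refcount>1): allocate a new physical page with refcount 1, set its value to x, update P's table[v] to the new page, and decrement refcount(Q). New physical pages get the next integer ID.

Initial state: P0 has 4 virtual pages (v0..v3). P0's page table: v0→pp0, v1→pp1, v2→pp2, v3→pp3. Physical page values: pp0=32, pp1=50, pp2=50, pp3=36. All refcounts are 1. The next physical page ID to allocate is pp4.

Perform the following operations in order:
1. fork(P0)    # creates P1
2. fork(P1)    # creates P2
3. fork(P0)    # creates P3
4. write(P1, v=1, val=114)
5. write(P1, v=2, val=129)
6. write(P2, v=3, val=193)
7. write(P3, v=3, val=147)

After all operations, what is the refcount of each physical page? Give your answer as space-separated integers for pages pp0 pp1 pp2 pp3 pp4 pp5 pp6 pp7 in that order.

Op 1: fork(P0) -> P1. 4 ppages; refcounts: pp0:2 pp1:2 pp2:2 pp3:2
Op 2: fork(P1) -> P2. 4 ppages; refcounts: pp0:3 pp1:3 pp2:3 pp3:3
Op 3: fork(P0) -> P3. 4 ppages; refcounts: pp0:4 pp1:4 pp2:4 pp3:4
Op 4: write(P1, v1, 114). refcount(pp1)=4>1 -> COPY to pp4. 5 ppages; refcounts: pp0:4 pp1:3 pp2:4 pp3:4 pp4:1
Op 5: write(P1, v2, 129). refcount(pp2)=4>1 -> COPY to pp5. 6 ppages; refcounts: pp0:4 pp1:3 pp2:3 pp3:4 pp4:1 pp5:1
Op 6: write(P2, v3, 193). refcount(pp3)=4>1 -> COPY to pp6. 7 ppages; refcounts: pp0:4 pp1:3 pp2:3 pp3:3 pp4:1 pp5:1 pp6:1
Op 7: write(P3, v3, 147). refcount(pp3)=3>1 -> COPY to pp7. 8 ppages; refcounts: pp0:4 pp1:3 pp2:3 pp3:2 pp4:1 pp5:1 pp6:1 pp7:1

Answer: 4 3 3 2 1 1 1 1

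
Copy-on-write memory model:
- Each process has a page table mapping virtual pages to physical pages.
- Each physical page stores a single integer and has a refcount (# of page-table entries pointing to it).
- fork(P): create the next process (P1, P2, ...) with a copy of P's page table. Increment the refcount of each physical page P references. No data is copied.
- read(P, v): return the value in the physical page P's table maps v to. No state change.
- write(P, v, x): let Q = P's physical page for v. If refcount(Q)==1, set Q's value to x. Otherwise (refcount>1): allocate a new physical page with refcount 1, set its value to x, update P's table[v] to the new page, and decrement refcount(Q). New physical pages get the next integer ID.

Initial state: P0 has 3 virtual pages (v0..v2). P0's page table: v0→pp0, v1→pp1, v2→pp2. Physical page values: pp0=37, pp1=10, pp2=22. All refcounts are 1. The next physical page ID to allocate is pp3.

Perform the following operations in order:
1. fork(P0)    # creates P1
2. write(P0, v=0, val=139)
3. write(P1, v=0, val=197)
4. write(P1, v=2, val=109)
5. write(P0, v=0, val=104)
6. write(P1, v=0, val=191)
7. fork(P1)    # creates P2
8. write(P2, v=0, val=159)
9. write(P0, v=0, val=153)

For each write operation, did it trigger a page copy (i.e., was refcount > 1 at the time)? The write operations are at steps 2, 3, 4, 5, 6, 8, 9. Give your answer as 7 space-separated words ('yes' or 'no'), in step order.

Op 1: fork(P0) -> P1. 3 ppages; refcounts: pp0:2 pp1:2 pp2:2
Op 2: write(P0, v0, 139). refcount(pp0)=2>1 -> COPY to pp3. 4 ppages; refcounts: pp0:1 pp1:2 pp2:2 pp3:1
Op 3: write(P1, v0, 197). refcount(pp0)=1 -> write in place. 4 ppages; refcounts: pp0:1 pp1:2 pp2:2 pp3:1
Op 4: write(P1, v2, 109). refcount(pp2)=2>1 -> COPY to pp4. 5 ppages; refcounts: pp0:1 pp1:2 pp2:1 pp3:1 pp4:1
Op 5: write(P0, v0, 104). refcount(pp3)=1 -> write in place. 5 ppages; refcounts: pp0:1 pp1:2 pp2:1 pp3:1 pp4:1
Op 6: write(P1, v0, 191). refcount(pp0)=1 -> write in place. 5 ppages; refcounts: pp0:1 pp1:2 pp2:1 pp3:1 pp4:1
Op 7: fork(P1) -> P2. 5 ppages; refcounts: pp0:2 pp1:3 pp2:1 pp3:1 pp4:2
Op 8: write(P2, v0, 159). refcount(pp0)=2>1 -> COPY to pp5. 6 ppages; refcounts: pp0:1 pp1:3 pp2:1 pp3:1 pp4:2 pp5:1
Op 9: write(P0, v0, 153). refcount(pp3)=1 -> write in place. 6 ppages; refcounts: pp0:1 pp1:3 pp2:1 pp3:1 pp4:2 pp5:1

yes no yes no no yes no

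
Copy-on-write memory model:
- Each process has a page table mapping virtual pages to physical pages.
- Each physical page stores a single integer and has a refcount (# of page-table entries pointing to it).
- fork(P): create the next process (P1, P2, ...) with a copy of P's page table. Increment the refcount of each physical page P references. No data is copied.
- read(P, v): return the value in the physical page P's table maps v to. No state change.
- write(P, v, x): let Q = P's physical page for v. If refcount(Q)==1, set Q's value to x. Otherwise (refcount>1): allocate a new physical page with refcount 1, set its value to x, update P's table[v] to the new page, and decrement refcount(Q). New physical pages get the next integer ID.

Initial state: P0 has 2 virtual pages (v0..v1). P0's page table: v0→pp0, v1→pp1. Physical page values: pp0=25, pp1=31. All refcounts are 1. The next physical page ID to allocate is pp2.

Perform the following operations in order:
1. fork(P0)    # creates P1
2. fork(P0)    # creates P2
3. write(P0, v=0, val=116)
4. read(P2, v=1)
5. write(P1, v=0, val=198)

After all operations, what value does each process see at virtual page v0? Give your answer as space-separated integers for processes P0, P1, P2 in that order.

Answer: 116 198 25

Derivation:
Op 1: fork(P0) -> P1. 2 ppages; refcounts: pp0:2 pp1:2
Op 2: fork(P0) -> P2. 2 ppages; refcounts: pp0:3 pp1:3
Op 3: write(P0, v0, 116). refcount(pp0)=3>1 -> COPY to pp2. 3 ppages; refcounts: pp0:2 pp1:3 pp2:1
Op 4: read(P2, v1) -> 31. No state change.
Op 5: write(P1, v0, 198). refcount(pp0)=2>1 -> COPY to pp3. 4 ppages; refcounts: pp0:1 pp1:3 pp2:1 pp3:1
P0: v0 -> pp2 = 116
P1: v0 -> pp3 = 198
P2: v0 -> pp0 = 25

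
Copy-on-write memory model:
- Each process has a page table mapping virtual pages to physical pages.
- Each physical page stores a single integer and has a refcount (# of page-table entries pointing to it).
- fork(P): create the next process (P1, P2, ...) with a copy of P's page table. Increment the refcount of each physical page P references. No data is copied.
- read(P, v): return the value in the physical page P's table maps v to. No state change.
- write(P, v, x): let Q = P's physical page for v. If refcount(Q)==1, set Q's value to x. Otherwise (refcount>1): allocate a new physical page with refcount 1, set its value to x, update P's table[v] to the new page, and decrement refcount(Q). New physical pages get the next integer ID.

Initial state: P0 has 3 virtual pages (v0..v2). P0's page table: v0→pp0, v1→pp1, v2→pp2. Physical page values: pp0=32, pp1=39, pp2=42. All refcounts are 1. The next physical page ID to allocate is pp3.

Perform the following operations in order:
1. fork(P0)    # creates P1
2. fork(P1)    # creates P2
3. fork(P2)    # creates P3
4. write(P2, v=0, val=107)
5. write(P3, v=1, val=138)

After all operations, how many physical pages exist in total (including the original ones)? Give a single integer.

Answer: 5

Derivation:
Op 1: fork(P0) -> P1. 3 ppages; refcounts: pp0:2 pp1:2 pp2:2
Op 2: fork(P1) -> P2. 3 ppages; refcounts: pp0:3 pp1:3 pp2:3
Op 3: fork(P2) -> P3. 3 ppages; refcounts: pp0:4 pp1:4 pp2:4
Op 4: write(P2, v0, 107). refcount(pp0)=4>1 -> COPY to pp3. 4 ppages; refcounts: pp0:3 pp1:4 pp2:4 pp3:1
Op 5: write(P3, v1, 138). refcount(pp1)=4>1 -> COPY to pp4. 5 ppages; refcounts: pp0:3 pp1:3 pp2:4 pp3:1 pp4:1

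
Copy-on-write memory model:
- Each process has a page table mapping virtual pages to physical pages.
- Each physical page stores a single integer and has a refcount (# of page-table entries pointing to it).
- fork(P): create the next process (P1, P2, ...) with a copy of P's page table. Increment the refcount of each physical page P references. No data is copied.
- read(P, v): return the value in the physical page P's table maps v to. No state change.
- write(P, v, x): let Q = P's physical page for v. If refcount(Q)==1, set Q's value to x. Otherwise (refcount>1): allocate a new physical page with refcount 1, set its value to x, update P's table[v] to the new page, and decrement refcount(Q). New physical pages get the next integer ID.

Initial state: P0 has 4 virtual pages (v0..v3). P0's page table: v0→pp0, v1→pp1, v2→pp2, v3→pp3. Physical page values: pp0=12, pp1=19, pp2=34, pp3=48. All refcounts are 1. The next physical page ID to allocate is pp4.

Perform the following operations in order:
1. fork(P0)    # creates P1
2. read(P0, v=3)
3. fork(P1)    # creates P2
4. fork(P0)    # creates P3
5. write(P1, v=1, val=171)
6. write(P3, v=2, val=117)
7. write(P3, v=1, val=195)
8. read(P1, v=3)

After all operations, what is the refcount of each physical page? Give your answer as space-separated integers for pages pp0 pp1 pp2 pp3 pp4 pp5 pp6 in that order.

Op 1: fork(P0) -> P1. 4 ppages; refcounts: pp0:2 pp1:2 pp2:2 pp3:2
Op 2: read(P0, v3) -> 48. No state change.
Op 3: fork(P1) -> P2. 4 ppages; refcounts: pp0:3 pp1:3 pp2:3 pp3:3
Op 4: fork(P0) -> P3. 4 ppages; refcounts: pp0:4 pp1:4 pp2:4 pp3:4
Op 5: write(P1, v1, 171). refcount(pp1)=4>1 -> COPY to pp4. 5 ppages; refcounts: pp0:4 pp1:3 pp2:4 pp3:4 pp4:1
Op 6: write(P3, v2, 117). refcount(pp2)=4>1 -> COPY to pp5. 6 ppages; refcounts: pp0:4 pp1:3 pp2:3 pp3:4 pp4:1 pp5:1
Op 7: write(P3, v1, 195). refcount(pp1)=3>1 -> COPY to pp6. 7 ppages; refcounts: pp0:4 pp1:2 pp2:3 pp3:4 pp4:1 pp5:1 pp6:1
Op 8: read(P1, v3) -> 48. No state change.

Answer: 4 2 3 4 1 1 1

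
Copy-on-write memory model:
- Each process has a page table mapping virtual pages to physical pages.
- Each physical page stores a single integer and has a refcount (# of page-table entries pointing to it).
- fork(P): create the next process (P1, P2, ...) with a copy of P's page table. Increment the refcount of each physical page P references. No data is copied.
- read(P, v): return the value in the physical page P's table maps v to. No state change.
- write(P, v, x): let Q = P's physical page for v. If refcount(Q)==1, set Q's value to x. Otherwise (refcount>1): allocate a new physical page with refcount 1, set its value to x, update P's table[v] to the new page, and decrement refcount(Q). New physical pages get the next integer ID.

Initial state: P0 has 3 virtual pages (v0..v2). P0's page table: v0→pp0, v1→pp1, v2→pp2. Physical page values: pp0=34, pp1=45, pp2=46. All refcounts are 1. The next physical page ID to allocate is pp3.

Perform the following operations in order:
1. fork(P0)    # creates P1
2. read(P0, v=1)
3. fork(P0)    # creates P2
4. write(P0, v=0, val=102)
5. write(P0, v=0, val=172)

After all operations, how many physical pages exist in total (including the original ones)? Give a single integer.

Op 1: fork(P0) -> P1. 3 ppages; refcounts: pp0:2 pp1:2 pp2:2
Op 2: read(P0, v1) -> 45. No state change.
Op 3: fork(P0) -> P2. 3 ppages; refcounts: pp0:3 pp1:3 pp2:3
Op 4: write(P0, v0, 102). refcount(pp0)=3>1 -> COPY to pp3. 4 ppages; refcounts: pp0:2 pp1:3 pp2:3 pp3:1
Op 5: write(P0, v0, 172). refcount(pp3)=1 -> write in place. 4 ppages; refcounts: pp0:2 pp1:3 pp2:3 pp3:1

Answer: 4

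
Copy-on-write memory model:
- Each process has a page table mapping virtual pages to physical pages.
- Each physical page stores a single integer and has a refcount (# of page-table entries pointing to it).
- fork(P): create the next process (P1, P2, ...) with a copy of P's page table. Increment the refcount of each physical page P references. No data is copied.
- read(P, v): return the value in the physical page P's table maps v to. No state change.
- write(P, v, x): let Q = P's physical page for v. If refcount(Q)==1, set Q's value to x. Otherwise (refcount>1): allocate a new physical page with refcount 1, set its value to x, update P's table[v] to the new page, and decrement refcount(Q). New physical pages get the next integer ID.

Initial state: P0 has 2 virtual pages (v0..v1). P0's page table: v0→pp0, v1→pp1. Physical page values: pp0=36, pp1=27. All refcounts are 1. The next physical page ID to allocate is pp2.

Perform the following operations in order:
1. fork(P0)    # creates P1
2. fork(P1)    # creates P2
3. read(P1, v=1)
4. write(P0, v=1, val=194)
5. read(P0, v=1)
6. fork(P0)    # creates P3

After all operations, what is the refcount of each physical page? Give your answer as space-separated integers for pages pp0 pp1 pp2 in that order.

Answer: 4 2 2

Derivation:
Op 1: fork(P0) -> P1. 2 ppages; refcounts: pp0:2 pp1:2
Op 2: fork(P1) -> P2. 2 ppages; refcounts: pp0:3 pp1:3
Op 3: read(P1, v1) -> 27. No state change.
Op 4: write(P0, v1, 194). refcount(pp1)=3>1 -> COPY to pp2. 3 ppages; refcounts: pp0:3 pp1:2 pp2:1
Op 5: read(P0, v1) -> 194. No state change.
Op 6: fork(P0) -> P3. 3 ppages; refcounts: pp0:4 pp1:2 pp2:2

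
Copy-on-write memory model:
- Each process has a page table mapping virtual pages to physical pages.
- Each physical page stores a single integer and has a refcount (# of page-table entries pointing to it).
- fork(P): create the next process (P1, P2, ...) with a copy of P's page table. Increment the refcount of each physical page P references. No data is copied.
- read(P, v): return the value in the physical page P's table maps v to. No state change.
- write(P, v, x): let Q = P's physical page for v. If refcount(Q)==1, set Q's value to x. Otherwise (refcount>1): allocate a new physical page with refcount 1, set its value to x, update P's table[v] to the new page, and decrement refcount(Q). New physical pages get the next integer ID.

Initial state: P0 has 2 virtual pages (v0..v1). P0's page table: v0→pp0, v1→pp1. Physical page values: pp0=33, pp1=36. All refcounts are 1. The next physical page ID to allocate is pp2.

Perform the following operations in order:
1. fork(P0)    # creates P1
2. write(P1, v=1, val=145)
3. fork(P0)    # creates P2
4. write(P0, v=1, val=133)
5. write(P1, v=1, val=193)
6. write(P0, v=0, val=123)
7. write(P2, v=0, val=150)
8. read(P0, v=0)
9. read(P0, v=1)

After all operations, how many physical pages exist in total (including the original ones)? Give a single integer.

Op 1: fork(P0) -> P1. 2 ppages; refcounts: pp0:2 pp1:2
Op 2: write(P1, v1, 145). refcount(pp1)=2>1 -> COPY to pp2. 3 ppages; refcounts: pp0:2 pp1:1 pp2:1
Op 3: fork(P0) -> P2. 3 ppages; refcounts: pp0:3 pp1:2 pp2:1
Op 4: write(P0, v1, 133). refcount(pp1)=2>1 -> COPY to pp3. 4 ppages; refcounts: pp0:3 pp1:1 pp2:1 pp3:1
Op 5: write(P1, v1, 193). refcount(pp2)=1 -> write in place. 4 ppages; refcounts: pp0:3 pp1:1 pp2:1 pp3:1
Op 6: write(P0, v0, 123). refcount(pp0)=3>1 -> COPY to pp4. 5 ppages; refcounts: pp0:2 pp1:1 pp2:1 pp3:1 pp4:1
Op 7: write(P2, v0, 150). refcount(pp0)=2>1 -> COPY to pp5. 6 ppages; refcounts: pp0:1 pp1:1 pp2:1 pp3:1 pp4:1 pp5:1
Op 8: read(P0, v0) -> 123. No state change.
Op 9: read(P0, v1) -> 133. No state change.

Answer: 6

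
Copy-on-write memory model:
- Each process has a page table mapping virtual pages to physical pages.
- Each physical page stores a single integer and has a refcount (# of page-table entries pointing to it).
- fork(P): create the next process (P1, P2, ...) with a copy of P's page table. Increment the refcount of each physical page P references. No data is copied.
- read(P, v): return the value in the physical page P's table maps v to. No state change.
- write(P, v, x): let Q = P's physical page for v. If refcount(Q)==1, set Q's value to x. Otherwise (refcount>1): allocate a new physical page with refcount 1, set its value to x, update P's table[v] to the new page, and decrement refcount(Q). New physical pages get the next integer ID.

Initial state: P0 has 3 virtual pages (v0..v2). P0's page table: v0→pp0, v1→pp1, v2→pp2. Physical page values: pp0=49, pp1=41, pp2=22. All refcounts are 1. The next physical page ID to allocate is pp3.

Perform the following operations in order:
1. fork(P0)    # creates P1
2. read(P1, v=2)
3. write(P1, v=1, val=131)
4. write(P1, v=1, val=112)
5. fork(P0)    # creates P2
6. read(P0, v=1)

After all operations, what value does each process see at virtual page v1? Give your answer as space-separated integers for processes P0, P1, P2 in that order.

Op 1: fork(P0) -> P1. 3 ppages; refcounts: pp0:2 pp1:2 pp2:2
Op 2: read(P1, v2) -> 22. No state change.
Op 3: write(P1, v1, 131). refcount(pp1)=2>1 -> COPY to pp3. 4 ppages; refcounts: pp0:2 pp1:1 pp2:2 pp3:1
Op 4: write(P1, v1, 112). refcount(pp3)=1 -> write in place. 4 ppages; refcounts: pp0:2 pp1:1 pp2:2 pp3:1
Op 5: fork(P0) -> P2. 4 ppages; refcounts: pp0:3 pp1:2 pp2:3 pp3:1
Op 6: read(P0, v1) -> 41. No state change.
P0: v1 -> pp1 = 41
P1: v1 -> pp3 = 112
P2: v1 -> pp1 = 41

Answer: 41 112 41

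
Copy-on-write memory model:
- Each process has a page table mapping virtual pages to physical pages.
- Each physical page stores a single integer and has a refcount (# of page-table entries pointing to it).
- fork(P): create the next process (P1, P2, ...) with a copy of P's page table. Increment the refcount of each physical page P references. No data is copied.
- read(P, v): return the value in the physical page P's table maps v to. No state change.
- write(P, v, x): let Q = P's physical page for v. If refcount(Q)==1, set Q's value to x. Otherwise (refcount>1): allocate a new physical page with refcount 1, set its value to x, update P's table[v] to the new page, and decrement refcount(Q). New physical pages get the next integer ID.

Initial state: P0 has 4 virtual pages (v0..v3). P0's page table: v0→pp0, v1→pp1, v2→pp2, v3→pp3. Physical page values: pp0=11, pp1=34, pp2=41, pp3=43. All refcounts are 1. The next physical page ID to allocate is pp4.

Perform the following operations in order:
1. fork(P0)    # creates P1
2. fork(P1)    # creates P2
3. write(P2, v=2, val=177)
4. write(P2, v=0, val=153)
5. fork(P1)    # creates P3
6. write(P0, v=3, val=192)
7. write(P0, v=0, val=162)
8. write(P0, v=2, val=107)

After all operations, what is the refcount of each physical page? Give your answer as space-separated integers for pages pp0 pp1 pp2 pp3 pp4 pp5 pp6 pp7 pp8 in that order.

Op 1: fork(P0) -> P1. 4 ppages; refcounts: pp0:2 pp1:2 pp2:2 pp3:2
Op 2: fork(P1) -> P2. 4 ppages; refcounts: pp0:3 pp1:3 pp2:3 pp3:3
Op 3: write(P2, v2, 177). refcount(pp2)=3>1 -> COPY to pp4. 5 ppages; refcounts: pp0:3 pp1:3 pp2:2 pp3:3 pp4:1
Op 4: write(P2, v0, 153). refcount(pp0)=3>1 -> COPY to pp5. 6 ppages; refcounts: pp0:2 pp1:3 pp2:2 pp3:3 pp4:1 pp5:1
Op 5: fork(P1) -> P3. 6 ppages; refcounts: pp0:3 pp1:4 pp2:3 pp3:4 pp4:1 pp5:1
Op 6: write(P0, v3, 192). refcount(pp3)=4>1 -> COPY to pp6. 7 ppages; refcounts: pp0:3 pp1:4 pp2:3 pp3:3 pp4:1 pp5:1 pp6:1
Op 7: write(P0, v0, 162). refcount(pp0)=3>1 -> COPY to pp7. 8 ppages; refcounts: pp0:2 pp1:4 pp2:3 pp3:3 pp4:1 pp5:1 pp6:1 pp7:1
Op 8: write(P0, v2, 107). refcount(pp2)=3>1 -> COPY to pp8. 9 ppages; refcounts: pp0:2 pp1:4 pp2:2 pp3:3 pp4:1 pp5:1 pp6:1 pp7:1 pp8:1

Answer: 2 4 2 3 1 1 1 1 1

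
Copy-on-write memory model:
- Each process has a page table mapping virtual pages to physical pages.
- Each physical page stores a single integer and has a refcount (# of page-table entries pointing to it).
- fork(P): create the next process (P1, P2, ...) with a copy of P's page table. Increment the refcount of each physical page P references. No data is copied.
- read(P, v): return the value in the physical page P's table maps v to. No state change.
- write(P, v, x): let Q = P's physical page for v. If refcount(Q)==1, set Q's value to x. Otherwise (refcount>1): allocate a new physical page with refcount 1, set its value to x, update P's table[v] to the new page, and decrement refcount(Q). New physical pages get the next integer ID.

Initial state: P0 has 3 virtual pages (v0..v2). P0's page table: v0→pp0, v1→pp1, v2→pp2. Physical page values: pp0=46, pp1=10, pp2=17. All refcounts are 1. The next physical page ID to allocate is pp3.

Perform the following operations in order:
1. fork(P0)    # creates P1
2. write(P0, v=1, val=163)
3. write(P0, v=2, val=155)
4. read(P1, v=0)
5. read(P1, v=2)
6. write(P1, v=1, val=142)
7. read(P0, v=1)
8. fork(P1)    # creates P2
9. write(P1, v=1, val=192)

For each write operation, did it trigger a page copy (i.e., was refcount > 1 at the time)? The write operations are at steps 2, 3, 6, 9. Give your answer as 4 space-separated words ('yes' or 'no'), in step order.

Op 1: fork(P0) -> P1. 3 ppages; refcounts: pp0:2 pp1:2 pp2:2
Op 2: write(P0, v1, 163). refcount(pp1)=2>1 -> COPY to pp3. 4 ppages; refcounts: pp0:2 pp1:1 pp2:2 pp3:1
Op 3: write(P0, v2, 155). refcount(pp2)=2>1 -> COPY to pp4. 5 ppages; refcounts: pp0:2 pp1:1 pp2:1 pp3:1 pp4:1
Op 4: read(P1, v0) -> 46. No state change.
Op 5: read(P1, v2) -> 17. No state change.
Op 6: write(P1, v1, 142). refcount(pp1)=1 -> write in place. 5 ppages; refcounts: pp0:2 pp1:1 pp2:1 pp3:1 pp4:1
Op 7: read(P0, v1) -> 163. No state change.
Op 8: fork(P1) -> P2. 5 ppages; refcounts: pp0:3 pp1:2 pp2:2 pp3:1 pp4:1
Op 9: write(P1, v1, 192). refcount(pp1)=2>1 -> COPY to pp5. 6 ppages; refcounts: pp0:3 pp1:1 pp2:2 pp3:1 pp4:1 pp5:1

yes yes no yes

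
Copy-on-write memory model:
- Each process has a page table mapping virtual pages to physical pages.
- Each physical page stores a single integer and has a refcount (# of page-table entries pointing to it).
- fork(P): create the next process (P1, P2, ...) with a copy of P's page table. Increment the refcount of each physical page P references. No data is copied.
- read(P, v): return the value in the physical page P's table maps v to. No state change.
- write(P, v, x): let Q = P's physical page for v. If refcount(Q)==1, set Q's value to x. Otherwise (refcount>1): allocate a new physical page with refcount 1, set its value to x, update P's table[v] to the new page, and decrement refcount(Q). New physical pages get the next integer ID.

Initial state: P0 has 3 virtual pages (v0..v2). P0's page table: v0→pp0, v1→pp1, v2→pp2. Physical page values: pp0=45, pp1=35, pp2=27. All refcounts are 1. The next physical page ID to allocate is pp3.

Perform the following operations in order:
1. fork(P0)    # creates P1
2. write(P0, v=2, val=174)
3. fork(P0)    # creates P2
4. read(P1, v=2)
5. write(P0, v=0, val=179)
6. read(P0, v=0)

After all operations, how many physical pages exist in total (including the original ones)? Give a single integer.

Answer: 5

Derivation:
Op 1: fork(P0) -> P1. 3 ppages; refcounts: pp0:2 pp1:2 pp2:2
Op 2: write(P0, v2, 174). refcount(pp2)=2>1 -> COPY to pp3. 4 ppages; refcounts: pp0:2 pp1:2 pp2:1 pp3:1
Op 3: fork(P0) -> P2. 4 ppages; refcounts: pp0:3 pp1:3 pp2:1 pp3:2
Op 4: read(P1, v2) -> 27. No state change.
Op 5: write(P0, v0, 179). refcount(pp0)=3>1 -> COPY to pp4. 5 ppages; refcounts: pp0:2 pp1:3 pp2:1 pp3:2 pp4:1
Op 6: read(P0, v0) -> 179. No state change.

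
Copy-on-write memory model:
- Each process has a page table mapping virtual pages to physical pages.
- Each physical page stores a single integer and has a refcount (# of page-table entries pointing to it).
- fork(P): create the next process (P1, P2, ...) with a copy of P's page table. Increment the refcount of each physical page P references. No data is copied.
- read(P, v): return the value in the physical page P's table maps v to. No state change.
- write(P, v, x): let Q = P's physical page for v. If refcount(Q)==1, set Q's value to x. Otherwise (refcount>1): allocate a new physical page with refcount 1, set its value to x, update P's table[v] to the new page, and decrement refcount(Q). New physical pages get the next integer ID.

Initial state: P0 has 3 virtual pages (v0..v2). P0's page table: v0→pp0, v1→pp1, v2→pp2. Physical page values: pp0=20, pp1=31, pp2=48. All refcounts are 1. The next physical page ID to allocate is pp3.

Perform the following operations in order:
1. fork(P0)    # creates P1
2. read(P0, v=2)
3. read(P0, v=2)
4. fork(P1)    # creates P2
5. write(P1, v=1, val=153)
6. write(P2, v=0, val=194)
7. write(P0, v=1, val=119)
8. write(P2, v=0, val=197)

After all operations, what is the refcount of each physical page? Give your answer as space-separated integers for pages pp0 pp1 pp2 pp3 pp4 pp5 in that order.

Answer: 2 1 3 1 1 1

Derivation:
Op 1: fork(P0) -> P1. 3 ppages; refcounts: pp0:2 pp1:2 pp2:2
Op 2: read(P0, v2) -> 48. No state change.
Op 3: read(P0, v2) -> 48. No state change.
Op 4: fork(P1) -> P2. 3 ppages; refcounts: pp0:3 pp1:3 pp2:3
Op 5: write(P1, v1, 153). refcount(pp1)=3>1 -> COPY to pp3. 4 ppages; refcounts: pp0:3 pp1:2 pp2:3 pp3:1
Op 6: write(P2, v0, 194). refcount(pp0)=3>1 -> COPY to pp4. 5 ppages; refcounts: pp0:2 pp1:2 pp2:3 pp3:1 pp4:1
Op 7: write(P0, v1, 119). refcount(pp1)=2>1 -> COPY to pp5. 6 ppages; refcounts: pp0:2 pp1:1 pp2:3 pp3:1 pp4:1 pp5:1
Op 8: write(P2, v0, 197). refcount(pp4)=1 -> write in place. 6 ppages; refcounts: pp0:2 pp1:1 pp2:3 pp3:1 pp4:1 pp5:1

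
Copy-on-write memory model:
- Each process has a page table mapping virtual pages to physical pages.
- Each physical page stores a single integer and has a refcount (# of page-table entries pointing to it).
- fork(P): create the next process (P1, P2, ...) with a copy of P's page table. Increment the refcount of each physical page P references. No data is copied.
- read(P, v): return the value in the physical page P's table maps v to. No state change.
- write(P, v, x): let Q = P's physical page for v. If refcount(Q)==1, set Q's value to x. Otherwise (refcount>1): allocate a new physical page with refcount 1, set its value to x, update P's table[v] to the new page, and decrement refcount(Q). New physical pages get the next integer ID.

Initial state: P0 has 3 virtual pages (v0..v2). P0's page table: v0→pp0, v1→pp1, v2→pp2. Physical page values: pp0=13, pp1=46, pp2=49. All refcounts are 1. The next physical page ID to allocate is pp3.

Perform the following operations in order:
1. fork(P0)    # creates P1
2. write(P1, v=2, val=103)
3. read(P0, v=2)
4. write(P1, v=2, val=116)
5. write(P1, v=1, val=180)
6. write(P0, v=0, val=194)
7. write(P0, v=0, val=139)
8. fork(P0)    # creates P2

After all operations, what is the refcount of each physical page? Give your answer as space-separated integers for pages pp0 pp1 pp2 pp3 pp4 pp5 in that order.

Op 1: fork(P0) -> P1. 3 ppages; refcounts: pp0:2 pp1:2 pp2:2
Op 2: write(P1, v2, 103). refcount(pp2)=2>1 -> COPY to pp3. 4 ppages; refcounts: pp0:2 pp1:2 pp2:1 pp3:1
Op 3: read(P0, v2) -> 49. No state change.
Op 4: write(P1, v2, 116). refcount(pp3)=1 -> write in place. 4 ppages; refcounts: pp0:2 pp1:2 pp2:1 pp3:1
Op 5: write(P1, v1, 180). refcount(pp1)=2>1 -> COPY to pp4. 5 ppages; refcounts: pp0:2 pp1:1 pp2:1 pp3:1 pp4:1
Op 6: write(P0, v0, 194). refcount(pp0)=2>1 -> COPY to pp5. 6 ppages; refcounts: pp0:1 pp1:1 pp2:1 pp3:1 pp4:1 pp5:1
Op 7: write(P0, v0, 139). refcount(pp5)=1 -> write in place. 6 ppages; refcounts: pp0:1 pp1:1 pp2:1 pp3:1 pp4:1 pp5:1
Op 8: fork(P0) -> P2. 6 ppages; refcounts: pp0:1 pp1:2 pp2:2 pp3:1 pp4:1 pp5:2

Answer: 1 2 2 1 1 2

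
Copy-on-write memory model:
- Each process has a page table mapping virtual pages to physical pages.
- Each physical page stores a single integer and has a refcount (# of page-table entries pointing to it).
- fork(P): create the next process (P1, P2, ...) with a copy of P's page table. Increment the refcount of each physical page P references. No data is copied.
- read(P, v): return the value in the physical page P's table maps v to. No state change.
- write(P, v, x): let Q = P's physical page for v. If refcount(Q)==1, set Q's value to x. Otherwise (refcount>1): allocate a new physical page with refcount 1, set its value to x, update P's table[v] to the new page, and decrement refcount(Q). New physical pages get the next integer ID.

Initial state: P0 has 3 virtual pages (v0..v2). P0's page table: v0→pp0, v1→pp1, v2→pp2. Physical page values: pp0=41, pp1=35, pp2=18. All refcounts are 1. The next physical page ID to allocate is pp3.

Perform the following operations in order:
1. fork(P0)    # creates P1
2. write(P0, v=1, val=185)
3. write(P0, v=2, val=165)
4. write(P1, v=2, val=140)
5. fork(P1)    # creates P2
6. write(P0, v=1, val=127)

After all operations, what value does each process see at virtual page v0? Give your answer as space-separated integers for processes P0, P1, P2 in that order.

Answer: 41 41 41

Derivation:
Op 1: fork(P0) -> P1. 3 ppages; refcounts: pp0:2 pp1:2 pp2:2
Op 2: write(P0, v1, 185). refcount(pp1)=2>1 -> COPY to pp3. 4 ppages; refcounts: pp0:2 pp1:1 pp2:2 pp3:1
Op 3: write(P0, v2, 165). refcount(pp2)=2>1 -> COPY to pp4. 5 ppages; refcounts: pp0:2 pp1:1 pp2:1 pp3:1 pp4:1
Op 4: write(P1, v2, 140). refcount(pp2)=1 -> write in place. 5 ppages; refcounts: pp0:2 pp1:1 pp2:1 pp3:1 pp4:1
Op 5: fork(P1) -> P2. 5 ppages; refcounts: pp0:3 pp1:2 pp2:2 pp3:1 pp4:1
Op 6: write(P0, v1, 127). refcount(pp3)=1 -> write in place. 5 ppages; refcounts: pp0:3 pp1:2 pp2:2 pp3:1 pp4:1
P0: v0 -> pp0 = 41
P1: v0 -> pp0 = 41
P2: v0 -> pp0 = 41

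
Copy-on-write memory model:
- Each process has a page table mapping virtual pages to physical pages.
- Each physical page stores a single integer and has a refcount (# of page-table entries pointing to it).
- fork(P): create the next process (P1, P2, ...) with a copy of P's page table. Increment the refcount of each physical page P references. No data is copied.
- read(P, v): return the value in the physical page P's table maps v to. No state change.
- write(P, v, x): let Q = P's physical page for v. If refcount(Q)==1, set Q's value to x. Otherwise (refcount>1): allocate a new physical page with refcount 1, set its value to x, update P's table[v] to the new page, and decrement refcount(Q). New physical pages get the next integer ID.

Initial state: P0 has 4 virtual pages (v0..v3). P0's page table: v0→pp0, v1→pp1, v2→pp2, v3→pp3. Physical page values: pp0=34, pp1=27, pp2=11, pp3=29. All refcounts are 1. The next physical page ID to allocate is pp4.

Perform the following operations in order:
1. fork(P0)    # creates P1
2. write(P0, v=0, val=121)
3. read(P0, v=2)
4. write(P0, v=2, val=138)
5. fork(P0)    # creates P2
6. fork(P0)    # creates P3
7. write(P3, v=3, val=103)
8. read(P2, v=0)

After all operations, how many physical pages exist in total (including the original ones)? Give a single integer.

Answer: 7

Derivation:
Op 1: fork(P0) -> P1. 4 ppages; refcounts: pp0:2 pp1:2 pp2:2 pp3:2
Op 2: write(P0, v0, 121). refcount(pp0)=2>1 -> COPY to pp4. 5 ppages; refcounts: pp0:1 pp1:2 pp2:2 pp3:2 pp4:1
Op 3: read(P0, v2) -> 11. No state change.
Op 4: write(P0, v2, 138). refcount(pp2)=2>1 -> COPY to pp5. 6 ppages; refcounts: pp0:1 pp1:2 pp2:1 pp3:2 pp4:1 pp5:1
Op 5: fork(P0) -> P2. 6 ppages; refcounts: pp0:1 pp1:3 pp2:1 pp3:3 pp4:2 pp5:2
Op 6: fork(P0) -> P3. 6 ppages; refcounts: pp0:1 pp1:4 pp2:1 pp3:4 pp4:3 pp5:3
Op 7: write(P3, v3, 103). refcount(pp3)=4>1 -> COPY to pp6. 7 ppages; refcounts: pp0:1 pp1:4 pp2:1 pp3:3 pp4:3 pp5:3 pp6:1
Op 8: read(P2, v0) -> 121. No state change.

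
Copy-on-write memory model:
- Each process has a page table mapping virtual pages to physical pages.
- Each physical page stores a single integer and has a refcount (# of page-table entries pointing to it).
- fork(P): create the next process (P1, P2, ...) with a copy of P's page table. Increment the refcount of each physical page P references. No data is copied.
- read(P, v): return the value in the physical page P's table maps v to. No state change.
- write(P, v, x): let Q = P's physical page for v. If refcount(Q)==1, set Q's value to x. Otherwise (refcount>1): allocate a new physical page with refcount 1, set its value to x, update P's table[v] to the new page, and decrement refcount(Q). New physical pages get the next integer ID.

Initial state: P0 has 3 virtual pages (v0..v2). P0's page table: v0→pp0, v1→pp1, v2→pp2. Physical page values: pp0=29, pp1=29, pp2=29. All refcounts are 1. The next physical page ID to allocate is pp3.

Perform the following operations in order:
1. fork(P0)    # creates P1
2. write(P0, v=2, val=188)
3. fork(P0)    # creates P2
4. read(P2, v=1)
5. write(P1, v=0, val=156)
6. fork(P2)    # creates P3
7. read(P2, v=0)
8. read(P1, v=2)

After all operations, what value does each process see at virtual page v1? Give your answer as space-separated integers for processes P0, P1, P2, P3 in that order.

Op 1: fork(P0) -> P1. 3 ppages; refcounts: pp0:2 pp1:2 pp2:2
Op 2: write(P0, v2, 188). refcount(pp2)=2>1 -> COPY to pp3. 4 ppages; refcounts: pp0:2 pp1:2 pp2:1 pp3:1
Op 3: fork(P0) -> P2. 4 ppages; refcounts: pp0:3 pp1:3 pp2:1 pp3:2
Op 4: read(P2, v1) -> 29. No state change.
Op 5: write(P1, v0, 156). refcount(pp0)=3>1 -> COPY to pp4. 5 ppages; refcounts: pp0:2 pp1:3 pp2:1 pp3:2 pp4:1
Op 6: fork(P2) -> P3. 5 ppages; refcounts: pp0:3 pp1:4 pp2:1 pp3:3 pp4:1
Op 7: read(P2, v0) -> 29. No state change.
Op 8: read(P1, v2) -> 29. No state change.
P0: v1 -> pp1 = 29
P1: v1 -> pp1 = 29
P2: v1 -> pp1 = 29
P3: v1 -> pp1 = 29

Answer: 29 29 29 29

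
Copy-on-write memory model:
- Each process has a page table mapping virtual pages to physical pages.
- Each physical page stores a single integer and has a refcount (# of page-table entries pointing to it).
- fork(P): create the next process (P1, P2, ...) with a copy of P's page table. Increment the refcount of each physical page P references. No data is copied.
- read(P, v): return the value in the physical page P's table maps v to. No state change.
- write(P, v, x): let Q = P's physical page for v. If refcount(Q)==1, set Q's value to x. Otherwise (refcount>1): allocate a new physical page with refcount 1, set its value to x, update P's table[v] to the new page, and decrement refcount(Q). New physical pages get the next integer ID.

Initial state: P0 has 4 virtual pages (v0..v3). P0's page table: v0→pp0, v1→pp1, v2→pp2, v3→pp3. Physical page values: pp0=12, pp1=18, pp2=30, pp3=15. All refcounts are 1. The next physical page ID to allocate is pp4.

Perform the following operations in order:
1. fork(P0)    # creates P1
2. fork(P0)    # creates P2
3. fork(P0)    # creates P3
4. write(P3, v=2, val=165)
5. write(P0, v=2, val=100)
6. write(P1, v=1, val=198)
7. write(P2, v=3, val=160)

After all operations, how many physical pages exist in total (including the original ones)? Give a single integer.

Answer: 8

Derivation:
Op 1: fork(P0) -> P1. 4 ppages; refcounts: pp0:2 pp1:2 pp2:2 pp3:2
Op 2: fork(P0) -> P2. 4 ppages; refcounts: pp0:3 pp1:3 pp2:3 pp3:3
Op 3: fork(P0) -> P3. 4 ppages; refcounts: pp0:4 pp1:4 pp2:4 pp3:4
Op 4: write(P3, v2, 165). refcount(pp2)=4>1 -> COPY to pp4. 5 ppages; refcounts: pp0:4 pp1:4 pp2:3 pp3:4 pp4:1
Op 5: write(P0, v2, 100). refcount(pp2)=3>1 -> COPY to pp5. 6 ppages; refcounts: pp0:4 pp1:4 pp2:2 pp3:4 pp4:1 pp5:1
Op 6: write(P1, v1, 198). refcount(pp1)=4>1 -> COPY to pp6. 7 ppages; refcounts: pp0:4 pp1:3 pp2:2 pp3:4 pp4:1 pp5:1 pp6:1
Op 7: write(P2, v3, 160). refcount(pp3)=4>1 -> COPY to pp7. 8 ppages; refcounts: pp0:4 pp1:3 pp2:2 pp3:3 pp4:1 pp5:1 pp6:1 pp7:1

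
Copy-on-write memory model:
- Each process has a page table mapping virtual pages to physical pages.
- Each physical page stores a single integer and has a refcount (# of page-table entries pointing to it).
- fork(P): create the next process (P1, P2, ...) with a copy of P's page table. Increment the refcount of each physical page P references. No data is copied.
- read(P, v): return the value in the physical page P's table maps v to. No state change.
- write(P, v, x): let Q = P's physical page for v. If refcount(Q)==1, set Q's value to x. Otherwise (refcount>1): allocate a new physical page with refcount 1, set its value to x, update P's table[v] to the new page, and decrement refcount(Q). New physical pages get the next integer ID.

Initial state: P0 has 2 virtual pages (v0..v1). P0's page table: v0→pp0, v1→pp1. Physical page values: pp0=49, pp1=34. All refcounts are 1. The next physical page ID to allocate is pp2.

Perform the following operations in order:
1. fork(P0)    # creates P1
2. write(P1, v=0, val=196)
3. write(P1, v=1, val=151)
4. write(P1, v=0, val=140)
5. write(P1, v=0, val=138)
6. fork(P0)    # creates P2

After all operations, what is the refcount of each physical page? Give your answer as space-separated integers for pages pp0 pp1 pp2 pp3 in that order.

Answer: 2 2 1 1

Derivation:
Op 1: fork(P0) -> P1. 2 ppages; refcounts: pp0:2 pp1:2
Op 2: write(P1, v0, 196). refcount(pp0)=2>1 -> COPY to pp2. 3 ppages; refcounts: pp0:1 pp1:2 pp2:1
Op 3: write(P1, v1, 151). refcount(pp1)=2>1 -> COPY to pp3. 4 ppages; refcounts: pp0:1 pp1:1 pp2:1 pp3:1
Op 4: write(P1, v0, 140). refcount(pp2)=1 -> write in place. 4 ppages; refcounts: pp0:1 pp1:1 pp2:1 pp3:1
Op 5: write(P1, v0, 138). refcount(pp2)=1 -> write in place. 4 ppages; refcounts: pp0:1 pp1:1 pp2:1 pp3:1
Op 6: fork(P0) -> P2. 4 ppages; refcounts: pp0:2 pp1:2 pp2:1 pp3:1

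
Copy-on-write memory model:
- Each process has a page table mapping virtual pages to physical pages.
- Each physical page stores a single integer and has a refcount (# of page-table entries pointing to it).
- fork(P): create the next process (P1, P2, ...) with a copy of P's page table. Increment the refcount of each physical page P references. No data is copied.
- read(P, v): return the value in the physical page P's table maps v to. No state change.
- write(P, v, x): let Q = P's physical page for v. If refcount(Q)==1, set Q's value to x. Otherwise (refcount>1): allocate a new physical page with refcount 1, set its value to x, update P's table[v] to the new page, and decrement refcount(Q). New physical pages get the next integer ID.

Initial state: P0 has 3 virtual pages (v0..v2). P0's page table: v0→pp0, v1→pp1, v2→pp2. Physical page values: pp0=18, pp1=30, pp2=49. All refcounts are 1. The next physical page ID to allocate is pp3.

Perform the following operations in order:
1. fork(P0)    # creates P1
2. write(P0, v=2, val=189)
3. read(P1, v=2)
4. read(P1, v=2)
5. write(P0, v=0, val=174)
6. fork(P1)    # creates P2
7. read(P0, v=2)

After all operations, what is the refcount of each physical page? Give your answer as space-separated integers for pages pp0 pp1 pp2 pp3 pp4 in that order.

Op 1: fork(P0) -> P1. 3 ppages; refcounts: pp0:2 pp1:2 pp2:2
Op 2: write(P0, v2, 189). refcount(pp2)=2>1 -> COPY to pp3. 4 ppages; refcounts: pp0:2 pp1:2 pp2:1 pp3:1
Op 3: read(P1, v2) -> 49. No state change.
Op 4: read(P1, v2) -> 49. No state change.
Op 5: write(P0, v0, 174). refcount(pp0)=2>1 -> COPY to pp4. 5 ppages; refcounts: pp0:1 pp1:2 pp2:1 pp3:1 pp4:1
Op 6: fork(P1) -> P2. 5 ppages; refcounts: pp0:2 pp1:3 pp2:2 pp3:1 pp4:1
Op 7: read(P0, v2) -> 189. No state change.

Answer: 2 3 2 1 1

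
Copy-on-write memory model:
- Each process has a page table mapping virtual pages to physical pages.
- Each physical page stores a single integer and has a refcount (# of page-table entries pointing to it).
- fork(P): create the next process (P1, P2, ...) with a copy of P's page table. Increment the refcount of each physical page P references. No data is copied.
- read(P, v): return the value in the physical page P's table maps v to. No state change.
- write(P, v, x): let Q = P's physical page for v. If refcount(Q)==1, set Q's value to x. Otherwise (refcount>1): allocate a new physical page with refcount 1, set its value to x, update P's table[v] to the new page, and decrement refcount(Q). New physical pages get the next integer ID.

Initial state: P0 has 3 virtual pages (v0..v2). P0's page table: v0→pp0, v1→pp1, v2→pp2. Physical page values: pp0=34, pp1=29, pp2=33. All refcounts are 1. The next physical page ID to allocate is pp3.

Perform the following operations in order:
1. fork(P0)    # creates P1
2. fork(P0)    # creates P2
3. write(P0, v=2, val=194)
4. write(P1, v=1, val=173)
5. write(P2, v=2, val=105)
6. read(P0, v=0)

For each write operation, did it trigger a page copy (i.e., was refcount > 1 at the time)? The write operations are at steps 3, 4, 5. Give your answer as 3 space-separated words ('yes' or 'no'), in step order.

Op 1: fork(P0) -> P1. 3 ppages; refcounts: pp0:2 pp1:2 pp2:2
Op 2: fork(P0) -> P2. 3 ppages; refcounts: pp0:3 pp1:3 pp2:3
Op 3: write(P0, v2, 194). refcount(pp2)=3>1 -> COPY to pp3. 4 ppages; refcounts: pp0:3 pp1:3 pp2:2 pp3:1
Op 4: write(P1, v1, 173). refcount(pp1)=3>1 -> COPY to pp4. 5 ppages; refcounts: pp0:3 pp1:2 pp2:2 pp3:1 pp4:1
Op 5: write(P2, v2, 105). refcount(pp2)=2>1 -> COPY to pp5. 6 ppages; refcounts: pp0:3 pp1:2 pp2:1 pp3:1 pp4:1 pp5:1
Op 6: read(P0, v0) -> 34. No state change.

yes yes yes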